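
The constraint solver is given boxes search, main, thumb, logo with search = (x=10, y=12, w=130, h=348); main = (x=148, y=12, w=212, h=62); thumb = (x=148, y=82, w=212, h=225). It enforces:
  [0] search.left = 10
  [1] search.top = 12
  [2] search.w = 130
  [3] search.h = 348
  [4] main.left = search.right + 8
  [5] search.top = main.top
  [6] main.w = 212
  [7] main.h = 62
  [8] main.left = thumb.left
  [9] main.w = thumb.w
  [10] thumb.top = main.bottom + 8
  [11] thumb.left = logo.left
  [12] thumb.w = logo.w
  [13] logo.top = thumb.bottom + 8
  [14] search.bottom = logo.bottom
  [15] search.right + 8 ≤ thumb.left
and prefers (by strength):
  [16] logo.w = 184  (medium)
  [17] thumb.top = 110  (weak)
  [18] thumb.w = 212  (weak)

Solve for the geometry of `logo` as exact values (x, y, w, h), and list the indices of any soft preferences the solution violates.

logo = (x=148, y=315, w=212, h=45)
violated soft preferences: 16, 17

1. logo.x = 148  [thumb.left = logo.left]
2. logo.w = 212  [thumb.w = logo.w]
3. logo.y = 315  [logo.top = thumb.bottom + 8]
4. logo.h = 45  [search.bottom = logo.bottom]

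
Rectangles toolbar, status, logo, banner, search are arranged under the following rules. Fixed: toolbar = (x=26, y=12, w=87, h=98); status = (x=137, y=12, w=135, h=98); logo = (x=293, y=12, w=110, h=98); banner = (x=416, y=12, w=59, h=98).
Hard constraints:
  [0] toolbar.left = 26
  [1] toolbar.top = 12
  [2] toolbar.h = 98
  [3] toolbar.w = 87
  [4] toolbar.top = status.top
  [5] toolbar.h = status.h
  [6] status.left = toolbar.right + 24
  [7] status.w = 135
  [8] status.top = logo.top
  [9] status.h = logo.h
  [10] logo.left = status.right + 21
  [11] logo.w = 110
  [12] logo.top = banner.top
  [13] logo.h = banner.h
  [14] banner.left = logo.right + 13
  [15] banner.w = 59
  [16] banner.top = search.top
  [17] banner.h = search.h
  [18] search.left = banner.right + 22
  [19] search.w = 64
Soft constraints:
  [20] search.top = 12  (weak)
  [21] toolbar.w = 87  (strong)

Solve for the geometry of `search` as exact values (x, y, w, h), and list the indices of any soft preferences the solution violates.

search = (x=497, y=12, w=64, h=98)
violated soft preferences: none

1. search.y = 12  [banner.top = search.top]
2. search.h = 98  [banner.h = search.h]
3. search.x = 497  [search.left = banner.right + 22]
4. search.w = 64  [search.w = 64]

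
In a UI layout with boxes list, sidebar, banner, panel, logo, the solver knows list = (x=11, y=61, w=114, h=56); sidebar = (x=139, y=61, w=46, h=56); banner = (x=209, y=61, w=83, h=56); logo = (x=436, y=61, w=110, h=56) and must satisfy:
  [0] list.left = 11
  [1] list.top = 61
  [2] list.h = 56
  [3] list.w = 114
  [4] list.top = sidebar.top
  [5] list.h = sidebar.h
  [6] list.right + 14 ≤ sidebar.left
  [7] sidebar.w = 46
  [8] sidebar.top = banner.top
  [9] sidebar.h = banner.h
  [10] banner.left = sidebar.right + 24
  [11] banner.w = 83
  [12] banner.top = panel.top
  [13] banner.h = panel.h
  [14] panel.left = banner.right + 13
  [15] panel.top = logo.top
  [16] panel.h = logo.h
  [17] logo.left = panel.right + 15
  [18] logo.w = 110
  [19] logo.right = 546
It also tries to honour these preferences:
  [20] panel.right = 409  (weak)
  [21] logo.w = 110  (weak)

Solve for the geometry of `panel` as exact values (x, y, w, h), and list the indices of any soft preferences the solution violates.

1. panel.y = 61  [banner.top = panel.top]
2. panel.h = 56  [banner.h = panel.h]
3. panel.x = 305  [panel.left = banner.right + 13]
4. panel.w = 116  [logo.left = panel.right + 15]

panel = (x=305, y=61, w=116, h=56)
violated soft preferences: 20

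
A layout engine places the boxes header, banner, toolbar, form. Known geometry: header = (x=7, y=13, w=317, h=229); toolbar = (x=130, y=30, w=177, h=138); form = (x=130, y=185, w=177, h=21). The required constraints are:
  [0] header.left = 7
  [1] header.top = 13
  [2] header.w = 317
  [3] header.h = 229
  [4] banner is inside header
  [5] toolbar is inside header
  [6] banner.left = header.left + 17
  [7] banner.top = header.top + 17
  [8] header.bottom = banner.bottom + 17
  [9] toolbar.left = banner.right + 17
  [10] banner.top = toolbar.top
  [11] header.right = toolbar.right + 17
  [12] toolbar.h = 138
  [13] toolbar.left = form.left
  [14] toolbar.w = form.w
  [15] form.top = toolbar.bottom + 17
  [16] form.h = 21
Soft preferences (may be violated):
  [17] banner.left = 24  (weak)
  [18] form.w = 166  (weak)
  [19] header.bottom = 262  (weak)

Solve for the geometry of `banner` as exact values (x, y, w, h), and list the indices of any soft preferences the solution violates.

banner = (x=24, y=30, w=89, h=195)
violated soft preferences: 18, 19

1. banner.x = 24  [banner.left = header.left + 17]
2. banner.y = 30  [banner.top = header.top + 17]
3. banner.h = 195  [header.bottom = banner.bottom + 17]
4. banner.w = 89  [toolbar.left = banner.right + 17]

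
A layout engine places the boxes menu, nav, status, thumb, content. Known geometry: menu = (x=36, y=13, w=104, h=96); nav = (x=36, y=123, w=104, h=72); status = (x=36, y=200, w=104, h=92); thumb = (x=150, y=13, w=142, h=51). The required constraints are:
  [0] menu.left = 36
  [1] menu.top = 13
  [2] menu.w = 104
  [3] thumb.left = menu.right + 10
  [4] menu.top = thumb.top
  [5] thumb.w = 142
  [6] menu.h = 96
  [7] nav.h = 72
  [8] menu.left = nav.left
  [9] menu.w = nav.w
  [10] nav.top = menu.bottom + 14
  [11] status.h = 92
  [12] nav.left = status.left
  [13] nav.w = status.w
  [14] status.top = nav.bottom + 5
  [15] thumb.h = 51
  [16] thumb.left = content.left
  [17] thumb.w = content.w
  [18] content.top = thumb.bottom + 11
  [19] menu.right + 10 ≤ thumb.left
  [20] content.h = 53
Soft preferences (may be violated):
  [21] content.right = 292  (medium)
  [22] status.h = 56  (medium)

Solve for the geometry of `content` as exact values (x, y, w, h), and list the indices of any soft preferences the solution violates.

content = (x=150, y=75, w=142, h=53)
violated soft preferences: 22

1. content.x = 150  [thumb.left = content.left]
2. content.w = 142  [thumb.w = content.w]
3. content.y = 75  [content.top = thumb.bottom + 11]
4. content.h = 53  [content.h = 53]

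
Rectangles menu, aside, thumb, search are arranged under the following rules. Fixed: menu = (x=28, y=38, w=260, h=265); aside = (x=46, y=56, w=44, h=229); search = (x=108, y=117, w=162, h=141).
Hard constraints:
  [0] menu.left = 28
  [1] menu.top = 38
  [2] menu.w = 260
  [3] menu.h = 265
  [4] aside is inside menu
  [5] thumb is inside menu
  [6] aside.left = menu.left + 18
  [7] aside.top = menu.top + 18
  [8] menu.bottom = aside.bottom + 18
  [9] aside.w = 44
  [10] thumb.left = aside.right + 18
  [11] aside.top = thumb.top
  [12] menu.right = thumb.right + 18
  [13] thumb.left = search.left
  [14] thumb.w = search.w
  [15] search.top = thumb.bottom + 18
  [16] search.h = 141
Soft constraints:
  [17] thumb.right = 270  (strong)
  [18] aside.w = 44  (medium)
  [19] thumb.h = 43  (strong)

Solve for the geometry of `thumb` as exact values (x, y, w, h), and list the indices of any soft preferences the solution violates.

1. thumb.x = 108  [thumb.left = aside.right + 18]
2. thumb.y = 56  [aside.top = thumb.top]
3. thumb.w = 162  [menu.right = thumb.right + 18]
4. thumb.h = 43  [search.top = thumb.bottom + 18]

thumb = (x=108, y=56, w=162, h=43)
violated soft preferences: none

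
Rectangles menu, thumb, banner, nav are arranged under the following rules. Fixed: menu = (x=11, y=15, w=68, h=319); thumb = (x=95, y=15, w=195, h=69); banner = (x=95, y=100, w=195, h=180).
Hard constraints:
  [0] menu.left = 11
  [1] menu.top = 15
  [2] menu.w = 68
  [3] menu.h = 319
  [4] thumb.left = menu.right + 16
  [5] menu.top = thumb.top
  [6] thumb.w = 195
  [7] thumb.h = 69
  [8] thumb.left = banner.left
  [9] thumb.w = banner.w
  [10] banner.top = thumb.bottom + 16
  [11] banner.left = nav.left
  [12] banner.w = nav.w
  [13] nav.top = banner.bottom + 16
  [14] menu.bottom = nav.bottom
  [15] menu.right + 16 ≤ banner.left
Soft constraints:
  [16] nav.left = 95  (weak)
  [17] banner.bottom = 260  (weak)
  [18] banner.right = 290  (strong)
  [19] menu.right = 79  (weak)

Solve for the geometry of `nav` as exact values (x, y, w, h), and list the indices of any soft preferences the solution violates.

nav = (x=95, y=296, w=195, h=38)
violated soft preferences: 17

1. nav.x = 95  [banner.left = nav.left]
2. nav.w = 195  [banner.w = nav.w]
3. nav.y = 296  [nav.top = banner.bottom + 16]
4. nav.h = 38  [menu.bottom = nav.bottom]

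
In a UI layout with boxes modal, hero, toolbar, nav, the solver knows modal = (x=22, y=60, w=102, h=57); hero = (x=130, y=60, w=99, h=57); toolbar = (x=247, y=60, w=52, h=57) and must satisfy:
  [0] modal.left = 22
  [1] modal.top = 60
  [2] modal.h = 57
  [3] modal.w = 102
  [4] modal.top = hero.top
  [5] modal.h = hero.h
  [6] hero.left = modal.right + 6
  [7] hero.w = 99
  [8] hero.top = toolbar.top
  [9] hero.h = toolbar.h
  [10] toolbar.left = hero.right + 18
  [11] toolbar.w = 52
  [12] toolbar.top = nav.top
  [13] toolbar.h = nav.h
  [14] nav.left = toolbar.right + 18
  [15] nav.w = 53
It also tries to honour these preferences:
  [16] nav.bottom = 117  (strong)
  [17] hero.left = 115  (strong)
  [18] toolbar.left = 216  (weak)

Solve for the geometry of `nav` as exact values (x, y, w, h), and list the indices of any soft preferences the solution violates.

nav = (x=317, y=60, w=53, h=57)
violated soft preferences: 17, 18

1. nav.y = 60  [toolbar.top = nav.top]
2. nav.h = 57  [toolbar.h = nav.h]
3. nav.x = 317  [nav.left = toolbar.right + 18]
4. nav.w = 53  [nav.w = 53]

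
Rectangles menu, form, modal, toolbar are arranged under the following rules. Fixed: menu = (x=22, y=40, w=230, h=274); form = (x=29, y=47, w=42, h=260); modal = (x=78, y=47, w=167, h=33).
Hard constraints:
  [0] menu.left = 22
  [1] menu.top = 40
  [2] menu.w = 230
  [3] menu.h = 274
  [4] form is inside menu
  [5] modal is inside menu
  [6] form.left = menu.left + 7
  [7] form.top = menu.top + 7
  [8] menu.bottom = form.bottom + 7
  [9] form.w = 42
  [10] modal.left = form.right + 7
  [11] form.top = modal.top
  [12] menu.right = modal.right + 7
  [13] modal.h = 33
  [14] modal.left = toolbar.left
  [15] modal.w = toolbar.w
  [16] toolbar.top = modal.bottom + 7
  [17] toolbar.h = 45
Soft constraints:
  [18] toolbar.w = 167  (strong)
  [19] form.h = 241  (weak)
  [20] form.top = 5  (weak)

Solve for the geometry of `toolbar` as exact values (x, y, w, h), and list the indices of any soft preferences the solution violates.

toolbar = (x=78, y=87, w=167, h=45)
violated soft preferences: 19, 20

1. toolbar.x = 78  [modal.left = toolbar.left]
2. toolbar.w = 167  [modal.w = toolbar.w]
3. toolbar.y = 87  [toolbar.top = modal.bottom + 7]
4. toolbar.h = 45  [toolbar.h = 45]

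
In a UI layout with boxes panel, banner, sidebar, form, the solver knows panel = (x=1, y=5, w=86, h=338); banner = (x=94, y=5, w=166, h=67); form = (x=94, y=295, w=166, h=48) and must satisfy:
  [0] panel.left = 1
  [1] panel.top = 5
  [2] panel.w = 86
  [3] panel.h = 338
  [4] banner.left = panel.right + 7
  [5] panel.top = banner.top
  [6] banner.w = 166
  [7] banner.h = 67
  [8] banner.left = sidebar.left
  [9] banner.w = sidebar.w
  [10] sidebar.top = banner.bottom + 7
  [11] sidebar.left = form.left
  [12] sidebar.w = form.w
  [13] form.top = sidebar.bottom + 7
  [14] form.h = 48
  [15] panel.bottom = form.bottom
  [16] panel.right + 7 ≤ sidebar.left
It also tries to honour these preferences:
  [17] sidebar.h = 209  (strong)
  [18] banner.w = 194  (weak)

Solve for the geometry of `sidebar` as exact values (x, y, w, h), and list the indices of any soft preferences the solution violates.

1. sidebar.x = 94  [banner.left = sidebar.left]
2. sidebar.w = 166  [banner.w = sidebar.w]
3. sidebar.y = 79  [sidebar.top = banner.bottom + 7]
4. sidebar.h = 209  [form.top = sidebar.bottom + 7]

sidebar = (x=94, y=79, w=166, h=209)
violated soft preferences: 18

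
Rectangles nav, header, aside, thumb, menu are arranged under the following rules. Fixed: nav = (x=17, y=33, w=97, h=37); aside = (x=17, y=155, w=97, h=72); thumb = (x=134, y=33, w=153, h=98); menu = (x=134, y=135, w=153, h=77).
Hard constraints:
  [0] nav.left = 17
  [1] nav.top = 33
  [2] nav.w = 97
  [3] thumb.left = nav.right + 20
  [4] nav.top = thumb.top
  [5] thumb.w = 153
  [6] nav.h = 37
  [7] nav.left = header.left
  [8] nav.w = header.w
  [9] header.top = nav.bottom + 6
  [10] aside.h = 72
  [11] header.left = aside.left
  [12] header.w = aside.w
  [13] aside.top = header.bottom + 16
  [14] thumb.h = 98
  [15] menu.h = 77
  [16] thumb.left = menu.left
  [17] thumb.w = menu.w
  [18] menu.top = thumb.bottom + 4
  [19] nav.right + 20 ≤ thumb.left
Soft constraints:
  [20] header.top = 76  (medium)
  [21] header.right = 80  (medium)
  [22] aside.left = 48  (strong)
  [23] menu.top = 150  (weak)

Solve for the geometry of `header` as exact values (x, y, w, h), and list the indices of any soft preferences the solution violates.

header = (x=17, y=76, w=97, h=63)
violated soft preferences: 21, 22, 23

1. header.x = 17  [nav.left = header.left]
2. header.w = 97  [nav.w = header.w]
3. header.y = 76  [header.top = nav.bottom + 6]
4. header.h = 63  [aside.top = header.bottom + 16]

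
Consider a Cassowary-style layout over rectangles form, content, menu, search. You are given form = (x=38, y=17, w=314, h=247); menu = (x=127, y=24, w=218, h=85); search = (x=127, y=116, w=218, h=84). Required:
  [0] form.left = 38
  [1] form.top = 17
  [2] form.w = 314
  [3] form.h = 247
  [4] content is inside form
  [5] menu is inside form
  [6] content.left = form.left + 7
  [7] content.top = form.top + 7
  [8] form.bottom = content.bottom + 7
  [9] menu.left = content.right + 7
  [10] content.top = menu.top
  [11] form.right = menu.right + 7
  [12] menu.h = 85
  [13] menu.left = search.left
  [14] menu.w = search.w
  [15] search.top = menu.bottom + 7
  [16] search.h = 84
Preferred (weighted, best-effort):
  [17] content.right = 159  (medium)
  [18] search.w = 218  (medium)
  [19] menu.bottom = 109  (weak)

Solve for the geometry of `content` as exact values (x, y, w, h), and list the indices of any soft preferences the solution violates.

content = (x=45, y=24, w=75, h=233)
violated soft preferences: 17

1. content.x = 45  [content.left = form.left + 7]
2. content.y = 24  [content.top = form.top + 7]
3. content.h = 233  [form.bottom = content.bottom + 7]
4. content.w = 75  [menu.left = content.right + 7]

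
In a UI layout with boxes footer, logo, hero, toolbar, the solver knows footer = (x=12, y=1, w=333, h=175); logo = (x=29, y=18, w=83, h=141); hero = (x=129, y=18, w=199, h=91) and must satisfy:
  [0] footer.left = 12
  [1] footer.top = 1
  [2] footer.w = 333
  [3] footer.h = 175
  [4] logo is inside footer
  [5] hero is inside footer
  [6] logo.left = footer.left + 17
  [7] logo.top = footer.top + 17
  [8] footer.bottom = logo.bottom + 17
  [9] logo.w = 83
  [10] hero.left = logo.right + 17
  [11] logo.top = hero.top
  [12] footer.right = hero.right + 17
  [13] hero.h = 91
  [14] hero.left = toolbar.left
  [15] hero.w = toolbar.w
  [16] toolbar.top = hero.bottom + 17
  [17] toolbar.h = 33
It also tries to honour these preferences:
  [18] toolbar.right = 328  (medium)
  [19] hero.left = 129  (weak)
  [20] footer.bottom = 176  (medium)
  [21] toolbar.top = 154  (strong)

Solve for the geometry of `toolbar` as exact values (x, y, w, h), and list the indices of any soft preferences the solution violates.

toolbar = (x=129, y=126, w=199, h=33)
violated soft preferences: 21

1. toolbar.x = 129  [hero.left = toolbar.left]
2. toolbar.w = 199  [hero.w = toolbar.w]
3. toolbar.y = 126  [toolbar.top = hero.bottom + 17]
4. toolbar.h = 33  [toolbar.h = 33]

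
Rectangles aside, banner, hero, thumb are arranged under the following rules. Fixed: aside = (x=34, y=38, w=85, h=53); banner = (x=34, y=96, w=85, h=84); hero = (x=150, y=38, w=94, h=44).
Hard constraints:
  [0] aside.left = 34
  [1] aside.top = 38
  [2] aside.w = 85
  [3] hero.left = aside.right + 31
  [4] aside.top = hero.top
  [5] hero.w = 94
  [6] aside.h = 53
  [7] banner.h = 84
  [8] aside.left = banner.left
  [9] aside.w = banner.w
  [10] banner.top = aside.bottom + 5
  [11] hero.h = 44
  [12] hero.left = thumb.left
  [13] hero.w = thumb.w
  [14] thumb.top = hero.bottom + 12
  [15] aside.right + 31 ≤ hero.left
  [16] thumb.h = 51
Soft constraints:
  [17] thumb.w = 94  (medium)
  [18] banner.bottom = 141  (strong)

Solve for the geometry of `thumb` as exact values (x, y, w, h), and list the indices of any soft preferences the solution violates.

thumb = (x=150, y=94, w=94, h=51)
violated soft preferences: 18

1. thumb.x = 150  [hero.left = thumb.left]
2. thumb.w = 94  [hero.w = thumb.w]
3. thumb.y = 94  [thumb.top = hero.bottom + 12]
4. thumb.h = 51  [thumb.h = 51]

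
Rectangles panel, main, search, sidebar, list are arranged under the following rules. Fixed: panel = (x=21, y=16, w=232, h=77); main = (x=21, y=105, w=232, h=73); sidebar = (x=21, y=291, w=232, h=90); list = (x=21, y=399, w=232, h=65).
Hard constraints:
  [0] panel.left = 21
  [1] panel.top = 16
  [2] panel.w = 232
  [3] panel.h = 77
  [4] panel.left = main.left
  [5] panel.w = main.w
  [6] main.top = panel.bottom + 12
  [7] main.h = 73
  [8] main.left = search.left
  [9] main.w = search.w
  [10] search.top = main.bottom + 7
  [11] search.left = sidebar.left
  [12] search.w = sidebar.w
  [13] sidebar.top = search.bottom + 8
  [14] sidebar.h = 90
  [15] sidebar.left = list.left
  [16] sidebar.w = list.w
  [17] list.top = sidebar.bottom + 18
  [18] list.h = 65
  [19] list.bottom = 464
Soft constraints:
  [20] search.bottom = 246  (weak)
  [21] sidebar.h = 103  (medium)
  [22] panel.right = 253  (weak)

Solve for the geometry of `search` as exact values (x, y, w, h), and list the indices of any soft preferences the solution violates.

search = (x=21, y=185, w=232, h=98)
violated soft preferences: 20, 21

1. search.x = 21  [main.left = search.left]
2. search.w = 232  [main.w = search.w]
3. search.y = 185  [search.top = main.bottom + 7]
4. search.h = 98  [sidebar.top = search.bottom + 8]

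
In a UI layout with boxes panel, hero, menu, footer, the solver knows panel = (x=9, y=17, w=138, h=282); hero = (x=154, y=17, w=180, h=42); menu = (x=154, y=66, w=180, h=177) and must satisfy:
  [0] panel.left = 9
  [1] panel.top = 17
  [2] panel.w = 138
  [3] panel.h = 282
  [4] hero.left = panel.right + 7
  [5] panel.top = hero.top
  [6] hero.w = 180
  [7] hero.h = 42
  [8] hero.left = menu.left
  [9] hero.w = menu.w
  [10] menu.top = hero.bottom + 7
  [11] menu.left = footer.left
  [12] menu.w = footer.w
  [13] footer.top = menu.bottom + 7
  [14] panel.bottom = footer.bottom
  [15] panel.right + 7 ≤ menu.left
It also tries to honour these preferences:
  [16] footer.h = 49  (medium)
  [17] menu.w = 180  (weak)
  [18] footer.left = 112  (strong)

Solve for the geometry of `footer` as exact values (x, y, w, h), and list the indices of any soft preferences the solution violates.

1. footer.x = 154  [menu.left = footer.left]
2. footer.w = 180  [menu.w = footer.w]
3. footer.y = 250  [footer.top = menu.bottom + 7]
4. footer.h = 49  [panel.bottom = footer.bottom]

footer = (x=154, y=250, w=180, h=49)
violated soft preferences: 18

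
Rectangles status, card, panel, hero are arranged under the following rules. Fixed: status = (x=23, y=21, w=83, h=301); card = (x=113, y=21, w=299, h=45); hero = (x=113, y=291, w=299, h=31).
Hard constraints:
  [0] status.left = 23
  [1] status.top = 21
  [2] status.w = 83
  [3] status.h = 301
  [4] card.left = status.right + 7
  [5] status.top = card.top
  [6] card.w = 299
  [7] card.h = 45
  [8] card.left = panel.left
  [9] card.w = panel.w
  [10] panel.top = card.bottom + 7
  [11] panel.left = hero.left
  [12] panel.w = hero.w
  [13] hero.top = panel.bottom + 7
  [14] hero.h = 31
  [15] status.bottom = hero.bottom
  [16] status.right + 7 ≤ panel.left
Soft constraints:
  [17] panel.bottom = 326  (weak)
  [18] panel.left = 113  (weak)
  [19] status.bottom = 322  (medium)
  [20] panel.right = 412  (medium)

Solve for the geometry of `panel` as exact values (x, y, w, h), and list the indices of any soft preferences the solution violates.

1. panel.x = 113  [card.left = panel.left]
2. panel.w = 299  [card.w = panel.w]
3. panel.y = 73  [panel.top = card.bottom + 7]
4. panel.h = 211  [hero.top = panel.bottom + 7]

panel = (x=113, y=73, w=299, h=211)
violated soft preferences: 17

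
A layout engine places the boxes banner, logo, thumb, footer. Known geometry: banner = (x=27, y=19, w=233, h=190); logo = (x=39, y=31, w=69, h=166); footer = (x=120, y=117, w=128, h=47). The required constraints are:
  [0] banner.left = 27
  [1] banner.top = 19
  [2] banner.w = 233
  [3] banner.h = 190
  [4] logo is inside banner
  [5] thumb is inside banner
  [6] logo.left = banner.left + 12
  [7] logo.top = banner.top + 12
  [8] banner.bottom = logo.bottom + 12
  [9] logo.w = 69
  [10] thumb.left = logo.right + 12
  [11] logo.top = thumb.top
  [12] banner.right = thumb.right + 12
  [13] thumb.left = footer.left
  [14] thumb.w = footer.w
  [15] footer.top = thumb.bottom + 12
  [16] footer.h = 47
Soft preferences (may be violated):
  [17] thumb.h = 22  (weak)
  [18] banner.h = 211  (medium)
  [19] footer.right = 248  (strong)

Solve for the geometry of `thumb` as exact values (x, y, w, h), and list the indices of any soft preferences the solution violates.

thumb = (x=120, y=31, w=128, h=74)
violated soft preferences: 17, 18

1. thumb.x = 120  [thumb.left = logo.right + 12]
2. thumb.y = 31  [logo.top = thumb.top]
3. thumb.w = 128  [banner.right = thumb.right + 12]
4. thumb.h = 74  [footer.top = thumb.bottom + 12]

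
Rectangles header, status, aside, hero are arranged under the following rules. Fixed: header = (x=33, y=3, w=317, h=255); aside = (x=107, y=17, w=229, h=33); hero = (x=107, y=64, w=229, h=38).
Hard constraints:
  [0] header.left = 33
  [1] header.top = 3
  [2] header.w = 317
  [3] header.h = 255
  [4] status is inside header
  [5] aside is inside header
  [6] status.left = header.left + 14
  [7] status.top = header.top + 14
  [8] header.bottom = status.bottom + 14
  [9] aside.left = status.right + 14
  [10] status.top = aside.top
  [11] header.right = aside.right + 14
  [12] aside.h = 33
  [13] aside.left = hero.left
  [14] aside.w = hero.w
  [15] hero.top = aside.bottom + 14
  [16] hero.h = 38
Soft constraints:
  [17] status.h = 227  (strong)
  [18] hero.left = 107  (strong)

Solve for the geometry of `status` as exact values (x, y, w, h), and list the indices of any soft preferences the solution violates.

status = (x=47, y=17, w=46, h=227)
violated soft preferences: none

1. status.x = 47  [status.left = header.left + 14]
2. status.y = 17  [status.top = header.top + 14]
3. status.h = 227  [header.bottom = status.bottom + 14]
4. status.w = 46  [aside.left = status.right + 14]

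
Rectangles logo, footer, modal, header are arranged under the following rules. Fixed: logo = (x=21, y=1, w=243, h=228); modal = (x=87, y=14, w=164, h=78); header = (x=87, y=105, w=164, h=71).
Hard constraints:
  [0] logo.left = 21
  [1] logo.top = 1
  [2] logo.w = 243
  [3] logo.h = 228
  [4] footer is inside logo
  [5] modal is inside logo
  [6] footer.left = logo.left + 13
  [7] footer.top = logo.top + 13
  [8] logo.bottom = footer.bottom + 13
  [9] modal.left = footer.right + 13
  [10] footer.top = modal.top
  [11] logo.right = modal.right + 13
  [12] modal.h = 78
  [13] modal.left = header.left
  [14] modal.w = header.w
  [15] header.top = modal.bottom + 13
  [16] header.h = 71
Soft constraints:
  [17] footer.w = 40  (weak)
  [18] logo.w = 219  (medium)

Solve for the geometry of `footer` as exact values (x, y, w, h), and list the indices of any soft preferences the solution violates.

1. footer.x = 34  [footer.left = logo.left + 13]
2. footer.y = 14  [footer.top = logo.top + 13]
3. footer.h = 202  [logo.bottom = footer.bottom + 13]
4. footer.w = 40  [modal.left = footer.right + 13]

footer = (x=34, y=14, w=40, h=202)
violated soft preferences: 18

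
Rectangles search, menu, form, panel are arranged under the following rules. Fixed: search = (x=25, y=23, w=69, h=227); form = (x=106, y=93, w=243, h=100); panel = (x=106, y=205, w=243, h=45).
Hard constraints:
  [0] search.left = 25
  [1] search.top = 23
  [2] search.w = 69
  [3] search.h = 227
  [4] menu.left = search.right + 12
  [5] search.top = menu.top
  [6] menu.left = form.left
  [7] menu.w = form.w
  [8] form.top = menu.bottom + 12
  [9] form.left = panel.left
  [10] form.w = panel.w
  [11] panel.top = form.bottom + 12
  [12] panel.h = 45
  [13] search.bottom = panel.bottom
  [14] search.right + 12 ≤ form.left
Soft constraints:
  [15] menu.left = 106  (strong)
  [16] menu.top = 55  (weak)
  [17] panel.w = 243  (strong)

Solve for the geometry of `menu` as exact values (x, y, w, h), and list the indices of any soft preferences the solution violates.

1. menu.x = 106  [menu.left = search.right + 12]
2. menu.y = 23  [search.top = menu.top]
3. menu.w = 243  [menu.w = form.w]
4. menu.h = 58  [form.top = menu.bottom + 12]

menu = (x=106, y=23, w=243, h=58)
violated soft preferences: 16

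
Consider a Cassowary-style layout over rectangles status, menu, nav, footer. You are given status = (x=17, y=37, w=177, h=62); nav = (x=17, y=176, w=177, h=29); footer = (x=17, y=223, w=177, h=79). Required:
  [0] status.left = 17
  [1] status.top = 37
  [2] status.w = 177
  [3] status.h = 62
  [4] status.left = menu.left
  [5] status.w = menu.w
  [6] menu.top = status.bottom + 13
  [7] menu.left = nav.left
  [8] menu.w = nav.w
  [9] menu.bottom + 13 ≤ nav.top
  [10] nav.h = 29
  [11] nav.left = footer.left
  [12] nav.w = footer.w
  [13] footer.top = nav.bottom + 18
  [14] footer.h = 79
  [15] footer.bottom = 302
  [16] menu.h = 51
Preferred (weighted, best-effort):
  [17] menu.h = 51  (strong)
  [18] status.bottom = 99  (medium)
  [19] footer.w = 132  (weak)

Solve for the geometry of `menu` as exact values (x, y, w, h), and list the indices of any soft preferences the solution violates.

1. menu.x = 17  [status.left = menu.left]
2. menu.w = 177  [status.w = menu.w]
3. menu.y = 112  [menu.top = status.bottom + 13]
4. menu.h = 51  [menu.h = 51]

menu = (x=17, y=112, w=177, h=51)
violated soft preferences: 19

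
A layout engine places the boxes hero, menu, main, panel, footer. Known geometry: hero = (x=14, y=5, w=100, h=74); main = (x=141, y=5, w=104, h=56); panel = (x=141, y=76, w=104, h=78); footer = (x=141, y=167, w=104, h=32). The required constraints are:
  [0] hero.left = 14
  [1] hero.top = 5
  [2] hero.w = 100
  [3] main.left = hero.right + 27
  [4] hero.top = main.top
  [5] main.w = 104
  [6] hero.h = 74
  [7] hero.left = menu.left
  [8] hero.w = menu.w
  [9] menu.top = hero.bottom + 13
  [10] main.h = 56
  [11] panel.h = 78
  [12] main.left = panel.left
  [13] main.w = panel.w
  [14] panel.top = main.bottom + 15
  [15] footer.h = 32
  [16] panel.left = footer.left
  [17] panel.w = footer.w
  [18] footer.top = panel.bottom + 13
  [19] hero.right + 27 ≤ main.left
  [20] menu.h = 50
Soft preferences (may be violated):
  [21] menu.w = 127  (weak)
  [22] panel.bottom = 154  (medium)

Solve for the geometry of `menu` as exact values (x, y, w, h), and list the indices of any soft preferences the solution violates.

1. menu.x = 14  [hero.left = menu.left]
2. menu.w = 100  [hero.w = menu.w]
3. menu.y = 92  [menu.top = hero.bottom + 13]
4. menu.h = 50  [menu.h = 50]

menu = (x=14, y=92, w=100, h=50)
violated soft preferences: 21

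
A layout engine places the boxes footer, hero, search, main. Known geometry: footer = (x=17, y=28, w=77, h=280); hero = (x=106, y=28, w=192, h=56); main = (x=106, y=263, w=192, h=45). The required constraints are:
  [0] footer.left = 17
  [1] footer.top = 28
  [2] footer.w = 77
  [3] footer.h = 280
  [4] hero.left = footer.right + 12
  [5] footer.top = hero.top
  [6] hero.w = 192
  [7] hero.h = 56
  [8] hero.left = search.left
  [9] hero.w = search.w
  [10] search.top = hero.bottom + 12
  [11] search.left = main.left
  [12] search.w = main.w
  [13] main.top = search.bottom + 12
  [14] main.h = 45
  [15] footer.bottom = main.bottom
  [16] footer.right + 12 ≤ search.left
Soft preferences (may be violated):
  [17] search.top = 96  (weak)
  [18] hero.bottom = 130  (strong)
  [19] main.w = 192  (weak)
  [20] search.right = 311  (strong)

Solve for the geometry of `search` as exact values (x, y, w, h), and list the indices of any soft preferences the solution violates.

1. search.x = 106  [hero.left = search.left]
2. search.w = 192  [hero.w = search.w]
3. search.y = 96  [search.top = hero.bottom + 12]
4. search.h = 155  [main.top = search.bottom + 12]

search = (x=106, y=96, w=192, h=155)
violated soft preferences: 18, 20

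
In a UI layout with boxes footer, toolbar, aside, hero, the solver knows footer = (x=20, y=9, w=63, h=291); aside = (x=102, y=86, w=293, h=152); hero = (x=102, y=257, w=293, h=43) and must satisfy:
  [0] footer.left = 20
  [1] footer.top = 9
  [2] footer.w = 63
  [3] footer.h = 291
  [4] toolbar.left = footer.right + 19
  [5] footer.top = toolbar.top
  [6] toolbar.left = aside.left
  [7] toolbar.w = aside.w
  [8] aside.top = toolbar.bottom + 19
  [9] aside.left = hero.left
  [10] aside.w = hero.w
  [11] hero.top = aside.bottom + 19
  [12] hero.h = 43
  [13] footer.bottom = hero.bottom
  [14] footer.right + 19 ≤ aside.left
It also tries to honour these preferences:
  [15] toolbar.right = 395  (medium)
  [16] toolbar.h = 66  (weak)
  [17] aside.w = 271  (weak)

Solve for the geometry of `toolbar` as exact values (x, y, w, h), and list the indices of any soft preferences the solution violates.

1. toolbar.x = 102  [toolbar.left = footer.right + 19]
2. toolbar.y = 9  [footer.top = toolbar.top]
3. toolbar.w = 293  [toolbar.w = aside.w]
4. toolbar.h = 58  [aside.top = toolbar.bottom + 19]

toolbar = (x=102, y=9, w=293, h=58)
violated soft preferences: 16, 17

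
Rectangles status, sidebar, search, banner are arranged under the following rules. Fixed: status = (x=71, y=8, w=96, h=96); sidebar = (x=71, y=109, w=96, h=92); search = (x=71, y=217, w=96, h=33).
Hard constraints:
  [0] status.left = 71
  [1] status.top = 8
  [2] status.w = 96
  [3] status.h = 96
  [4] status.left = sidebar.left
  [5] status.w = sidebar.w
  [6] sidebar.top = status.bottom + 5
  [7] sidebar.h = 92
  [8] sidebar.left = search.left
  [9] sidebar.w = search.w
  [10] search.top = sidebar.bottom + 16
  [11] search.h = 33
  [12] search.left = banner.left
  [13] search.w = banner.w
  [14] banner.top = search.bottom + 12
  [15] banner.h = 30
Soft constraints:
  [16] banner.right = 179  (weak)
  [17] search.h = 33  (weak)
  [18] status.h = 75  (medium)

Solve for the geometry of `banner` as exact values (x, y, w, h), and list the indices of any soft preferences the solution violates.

1. banner.x = 71  [search.left = banner.left]
2. banner.w = 96  [search.w = banner.w]
3. banner.y = 262  [banner.top = search.bottom + 12]
4. banner.h = 30  [banner.h = 30]

banner = (x=71, y=262, w=96, h=30)
violated soft preferences: 16, 18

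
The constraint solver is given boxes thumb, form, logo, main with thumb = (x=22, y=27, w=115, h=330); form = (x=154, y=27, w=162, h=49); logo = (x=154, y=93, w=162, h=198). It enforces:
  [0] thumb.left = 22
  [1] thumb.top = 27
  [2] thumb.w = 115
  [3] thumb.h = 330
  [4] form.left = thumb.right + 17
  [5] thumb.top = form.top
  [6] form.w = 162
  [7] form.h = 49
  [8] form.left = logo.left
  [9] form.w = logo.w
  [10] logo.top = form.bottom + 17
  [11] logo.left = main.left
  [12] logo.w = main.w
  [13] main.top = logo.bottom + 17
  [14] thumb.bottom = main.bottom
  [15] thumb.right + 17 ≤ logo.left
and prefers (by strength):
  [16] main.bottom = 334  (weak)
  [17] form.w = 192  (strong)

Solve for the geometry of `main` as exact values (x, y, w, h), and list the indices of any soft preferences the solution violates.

1. main.x = 154  [logo.left = main.left]
2. main.w = 162  [logo.w = main.w]
3. main.y = 308  [main.top = logo.bottom + 17]
4. main.h = 49  [thumb.bottom = main.bottom]

main = (x=154, y=308, w=162, h=49)
violated soft preferences: 16, 17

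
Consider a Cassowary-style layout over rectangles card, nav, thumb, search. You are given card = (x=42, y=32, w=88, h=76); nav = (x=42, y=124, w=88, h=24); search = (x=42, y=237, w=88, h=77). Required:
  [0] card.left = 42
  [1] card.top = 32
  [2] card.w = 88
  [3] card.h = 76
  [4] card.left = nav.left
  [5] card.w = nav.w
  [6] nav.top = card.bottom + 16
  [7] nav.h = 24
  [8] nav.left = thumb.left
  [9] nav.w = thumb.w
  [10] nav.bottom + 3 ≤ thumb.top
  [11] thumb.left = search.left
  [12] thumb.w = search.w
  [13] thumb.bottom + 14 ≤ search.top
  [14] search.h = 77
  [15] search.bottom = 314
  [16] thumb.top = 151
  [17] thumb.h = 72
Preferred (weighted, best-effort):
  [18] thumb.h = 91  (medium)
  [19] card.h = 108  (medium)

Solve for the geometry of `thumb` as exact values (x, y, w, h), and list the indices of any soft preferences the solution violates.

thumb = (x=42, y=151, w=88, h=72)
violated soft preferences: 18, 19

1. thumb.x = 42  [nav.left = thumb.left]
2. thumb.w = 88  [nav.w = thumb.w]
3. thumb.y = 151  [thumb.top = 151]
4. thumb.h = 72  [thumb.h = 72]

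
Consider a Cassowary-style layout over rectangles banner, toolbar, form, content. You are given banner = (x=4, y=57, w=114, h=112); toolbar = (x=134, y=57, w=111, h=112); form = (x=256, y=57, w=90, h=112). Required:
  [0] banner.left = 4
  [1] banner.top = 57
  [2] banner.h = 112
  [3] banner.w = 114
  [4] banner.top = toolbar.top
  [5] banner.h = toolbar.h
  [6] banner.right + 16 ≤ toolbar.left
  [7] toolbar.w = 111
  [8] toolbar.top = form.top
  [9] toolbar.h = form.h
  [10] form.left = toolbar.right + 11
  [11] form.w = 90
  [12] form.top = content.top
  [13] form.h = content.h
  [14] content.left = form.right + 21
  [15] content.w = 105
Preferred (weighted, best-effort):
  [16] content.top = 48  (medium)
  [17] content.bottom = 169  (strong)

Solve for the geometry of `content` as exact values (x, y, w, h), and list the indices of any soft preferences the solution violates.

1. content.y = 57  [form.top = content.top]
2. content.h = 112  [form.h = content.h]
3. content.x = 367  [content.left = form.right + 21]
4. content.w = 105  [content.w = 105]

content = (x=367, y=57, w=105, h=112)
violated soft preferences: 16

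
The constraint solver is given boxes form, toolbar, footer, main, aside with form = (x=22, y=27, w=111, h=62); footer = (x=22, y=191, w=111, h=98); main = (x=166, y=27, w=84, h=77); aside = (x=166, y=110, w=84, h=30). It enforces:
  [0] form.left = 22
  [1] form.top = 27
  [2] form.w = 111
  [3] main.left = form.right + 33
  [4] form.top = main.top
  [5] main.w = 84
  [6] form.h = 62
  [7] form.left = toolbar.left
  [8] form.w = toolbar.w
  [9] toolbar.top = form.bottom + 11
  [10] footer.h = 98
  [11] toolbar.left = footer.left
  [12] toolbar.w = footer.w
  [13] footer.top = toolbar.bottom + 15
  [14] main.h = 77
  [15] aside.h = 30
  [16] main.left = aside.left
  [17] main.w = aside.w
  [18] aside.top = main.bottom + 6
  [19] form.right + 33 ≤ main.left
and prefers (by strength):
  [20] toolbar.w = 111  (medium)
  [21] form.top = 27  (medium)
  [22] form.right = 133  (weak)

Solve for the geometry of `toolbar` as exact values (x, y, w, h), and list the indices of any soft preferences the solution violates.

toolbar = (x=22, y=100, w=111, h=76)
violated soft preferences: none

1. toolbar.x = 22  [form.left = toolbar.left]
2. toolbar.w = 111  [form.w = toolbar.w]
3. toolbar.y = 100  [toolbar.top = form.bottom + 11]
4. toolbar.h = 76  [footer.top = toolbar.bottom + 15]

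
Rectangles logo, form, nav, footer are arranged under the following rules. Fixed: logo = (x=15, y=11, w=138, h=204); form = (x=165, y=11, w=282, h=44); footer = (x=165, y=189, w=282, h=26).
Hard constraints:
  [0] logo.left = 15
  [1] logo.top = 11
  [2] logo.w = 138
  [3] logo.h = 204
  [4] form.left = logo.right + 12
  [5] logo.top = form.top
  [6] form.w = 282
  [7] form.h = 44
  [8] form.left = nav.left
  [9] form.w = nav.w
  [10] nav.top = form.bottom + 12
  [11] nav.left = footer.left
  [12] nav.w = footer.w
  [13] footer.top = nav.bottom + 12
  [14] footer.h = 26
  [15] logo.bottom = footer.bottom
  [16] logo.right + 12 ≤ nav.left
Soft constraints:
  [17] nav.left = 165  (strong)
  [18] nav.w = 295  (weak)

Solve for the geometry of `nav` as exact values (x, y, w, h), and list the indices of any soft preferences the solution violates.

nav = (x=165, y=67, w=282, h=110)
violated soft preferences: 18

1. nav.x = 165  [form.left = nav.left]
2. nav.w = 282  [form.w = nav.w]
3. nav.y = 67  [nav.top = form.bottom + 12]
4. nav.h = 110  [footer.top = nav.bottom + 12]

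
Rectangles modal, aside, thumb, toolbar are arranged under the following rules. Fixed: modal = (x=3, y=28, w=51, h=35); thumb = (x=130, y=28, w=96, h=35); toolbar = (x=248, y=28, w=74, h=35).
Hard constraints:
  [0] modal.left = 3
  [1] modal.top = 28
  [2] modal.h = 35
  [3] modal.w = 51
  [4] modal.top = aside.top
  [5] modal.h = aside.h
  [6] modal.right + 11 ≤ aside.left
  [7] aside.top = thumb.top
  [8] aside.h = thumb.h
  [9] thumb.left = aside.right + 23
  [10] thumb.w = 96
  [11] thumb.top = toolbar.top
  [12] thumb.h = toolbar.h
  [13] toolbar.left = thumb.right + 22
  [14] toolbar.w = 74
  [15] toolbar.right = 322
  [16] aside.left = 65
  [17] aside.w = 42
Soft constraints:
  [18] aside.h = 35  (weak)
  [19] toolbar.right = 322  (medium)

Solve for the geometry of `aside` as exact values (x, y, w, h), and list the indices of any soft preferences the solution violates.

1. aside.y = 28  [modal.top = aside.top]
2. aside.h = 35  [modal.h = aside.h]
3. aside.x = 65  [aside.left = 65]
4. aside.w = 42  [aside.w = 42]

aside = (x=65, y=28, w=42, h=35)
violated soft preferences: none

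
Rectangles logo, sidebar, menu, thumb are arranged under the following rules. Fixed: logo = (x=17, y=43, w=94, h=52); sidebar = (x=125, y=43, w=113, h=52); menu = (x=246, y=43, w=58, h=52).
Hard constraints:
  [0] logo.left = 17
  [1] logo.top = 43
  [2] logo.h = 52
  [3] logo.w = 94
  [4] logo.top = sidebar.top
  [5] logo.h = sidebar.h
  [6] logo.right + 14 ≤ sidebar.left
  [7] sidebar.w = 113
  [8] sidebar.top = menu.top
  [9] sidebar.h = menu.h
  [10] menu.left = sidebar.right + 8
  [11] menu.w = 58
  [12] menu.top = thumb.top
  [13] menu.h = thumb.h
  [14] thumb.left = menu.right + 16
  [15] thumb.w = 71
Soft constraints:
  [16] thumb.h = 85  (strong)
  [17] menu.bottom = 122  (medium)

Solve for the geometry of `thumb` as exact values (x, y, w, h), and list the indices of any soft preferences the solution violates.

thumb = (x=320, y=43, w=71, h=52)
violated soft preferences: 16, 17

1. thumb.y = 43  [menu.top = thumb.top]
2. thumb.h = 52  [menu.h = thumb.h]
3. thumb.x = 320  [thumb.left = menu.right + 16]
4. thumb.w = 71  [thumb.w = 71]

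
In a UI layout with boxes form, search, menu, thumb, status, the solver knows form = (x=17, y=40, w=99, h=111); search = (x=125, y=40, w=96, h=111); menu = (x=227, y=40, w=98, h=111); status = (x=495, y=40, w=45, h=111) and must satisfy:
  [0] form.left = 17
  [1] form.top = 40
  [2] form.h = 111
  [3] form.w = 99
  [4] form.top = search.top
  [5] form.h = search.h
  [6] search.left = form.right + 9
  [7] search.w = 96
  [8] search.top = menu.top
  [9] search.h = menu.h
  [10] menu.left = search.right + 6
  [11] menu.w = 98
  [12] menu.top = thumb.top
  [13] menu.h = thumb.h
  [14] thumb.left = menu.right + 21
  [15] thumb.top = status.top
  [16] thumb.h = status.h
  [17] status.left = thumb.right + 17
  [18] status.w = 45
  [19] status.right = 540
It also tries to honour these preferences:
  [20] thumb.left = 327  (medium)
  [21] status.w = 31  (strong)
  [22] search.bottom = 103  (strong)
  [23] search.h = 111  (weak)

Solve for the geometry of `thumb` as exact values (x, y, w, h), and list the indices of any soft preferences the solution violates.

1. thumb.y = 40  [menu.top = thumb.top]
2. thumb.h = 111  [menu.h = thumb.h]
3. thumb.x = 346  [thumb.left = menu.right + 21]
4. thumb.w = 132  [status.left = thumb.right + 17]

thumb = (x=346, y=40, w=132, h=111)
violated soft preferences: 20, 21, 22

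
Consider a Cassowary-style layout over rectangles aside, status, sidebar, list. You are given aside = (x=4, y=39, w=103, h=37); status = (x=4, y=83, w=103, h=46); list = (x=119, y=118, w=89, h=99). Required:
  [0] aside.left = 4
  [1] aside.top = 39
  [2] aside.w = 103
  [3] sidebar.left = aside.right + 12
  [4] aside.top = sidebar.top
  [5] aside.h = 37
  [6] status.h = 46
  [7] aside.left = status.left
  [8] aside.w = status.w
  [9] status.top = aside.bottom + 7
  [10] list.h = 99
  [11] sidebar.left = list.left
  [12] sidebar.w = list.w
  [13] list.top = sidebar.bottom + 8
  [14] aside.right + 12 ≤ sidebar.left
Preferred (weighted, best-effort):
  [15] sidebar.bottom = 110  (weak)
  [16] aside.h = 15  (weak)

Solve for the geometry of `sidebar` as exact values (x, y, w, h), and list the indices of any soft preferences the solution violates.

sidebar = (x=119, y=39, w=89, h=71)
violated soft preferences: 16

1. sidebar.x = 119  [sidebar.left = aside.right + 12]
2. sidebar.y = 39  [aside.top = sidebar.top]
3. sidebar.w = 89  [sidebar.w = list.w]
4. sidebar.h = 71  [list.top = sidebar.bottom + 8]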